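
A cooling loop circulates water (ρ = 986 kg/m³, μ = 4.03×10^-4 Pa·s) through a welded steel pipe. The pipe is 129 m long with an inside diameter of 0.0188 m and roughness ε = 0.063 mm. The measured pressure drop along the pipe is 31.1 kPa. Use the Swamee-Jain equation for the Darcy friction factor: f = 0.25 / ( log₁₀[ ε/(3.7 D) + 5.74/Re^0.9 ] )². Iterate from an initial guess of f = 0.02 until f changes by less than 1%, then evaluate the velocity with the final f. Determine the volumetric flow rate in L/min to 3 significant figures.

Rearranging Darcy-Weisbach: V = √(2·ΔP·D/(f·L·ρ)). With ε/D = 6.3e-05/0.0188 = 0.00335, iterate starting from f = 0.02:
  f = 0.02 → V = √(2·3.11e+04·0.0188/(0.02·129·986)) = 0.678 m/s; Re = ρVD/μ = 3.119e+04; f → 0.03085
  f = 0.03085 → V = 0.5459 m/s; Re = 2.511e+04; f → 0.03158
  f = 0.03158 → V = 0.5396 m/s; Re = 2.482e+04; f → 0.03162
Converged (Δf/f < 1%). With the final f = 0.03162: V = √(2·3.11e+04·0.0188/(0.03162·129·986)) = 0.5392 m/s.
Q = V·A = 0.5392·(π/4·0.0188²) = 0.0001497 m³/s = 8.98 L/min.

Q ≈ 8.98 L/min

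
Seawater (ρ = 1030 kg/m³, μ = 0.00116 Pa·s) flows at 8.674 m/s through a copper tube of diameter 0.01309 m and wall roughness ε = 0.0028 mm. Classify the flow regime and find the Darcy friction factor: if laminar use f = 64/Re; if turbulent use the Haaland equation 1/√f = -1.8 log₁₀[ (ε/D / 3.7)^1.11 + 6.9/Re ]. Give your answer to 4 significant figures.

Re = ρVD/μ = 1030·8.674·0.01309/0.00116 = 1.008e+05.
Re > 4000 → turbulent. ε/D = 2.8e-06/0.01309 = 0.000214; Haaland: 1/√f = -1.8 log₁₀[1.98e-05 + 6.84e-05] = 7.298, so f = 0.01877.

f ≈ 0.01877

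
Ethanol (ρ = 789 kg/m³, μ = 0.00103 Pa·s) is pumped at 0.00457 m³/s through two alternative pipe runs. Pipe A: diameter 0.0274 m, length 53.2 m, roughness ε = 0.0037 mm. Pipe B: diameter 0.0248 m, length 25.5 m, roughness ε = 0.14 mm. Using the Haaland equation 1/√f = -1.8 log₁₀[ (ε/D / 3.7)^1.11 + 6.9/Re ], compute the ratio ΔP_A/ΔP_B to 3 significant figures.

Pipe A: V = Q/A = 0.00457/0.0005896 = 7.75 m/s; Re = 1.627e+05; ε/D = 0.000135; Haaland → f = 0.01696; ΔP_A = f(L/D)(ρV²/2) = 7.805e+05 Pa.
Pipe B: V = Q/A = 0.00457/0.0004831 = 9.461 m/s; Re = 1.797e+05; ε/D = 0.00565; Haaland → f = 0.03202; ΔP_B = f(L/D)(ρV²/2) = 1.163e+06 Pa.
ΔP_A/ΔP_B = 7.805e+05/1.163e+06 = 0.671.

ΔP_A/ΔP_B ≈ 0.671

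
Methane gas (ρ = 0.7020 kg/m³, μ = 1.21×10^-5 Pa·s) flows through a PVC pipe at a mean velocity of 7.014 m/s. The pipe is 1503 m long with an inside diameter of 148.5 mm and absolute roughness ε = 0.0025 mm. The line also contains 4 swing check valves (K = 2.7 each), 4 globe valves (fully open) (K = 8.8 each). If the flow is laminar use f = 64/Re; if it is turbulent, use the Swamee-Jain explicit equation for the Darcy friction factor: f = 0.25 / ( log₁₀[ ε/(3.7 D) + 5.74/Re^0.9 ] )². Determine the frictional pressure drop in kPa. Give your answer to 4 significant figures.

Reynolds number Re = ρVD/μ = 0.702 · 7.014 · 0.1485 / 1.21e-05 = 6.043e+04.
Re > 4000 → turbulent. Relative roughness ε/D = 2.5e-06/0.1485 = 1.68e-05. Swamee-Jain: f = 0.25/(log₁₀[1.68e-05/3.7 + 5.74/6.043e+04^0.9])² = 0.25/(log₁₀[4.55e-06 + 0.000286])² = 0.25/(-3.537)² = 0.01998.
Total minor-loss coefficient ΣK = 4·2.7 + 4·8.8 = 46.
ΔP = [f·L/D + ΣK]·(ρV²/2) = [0.01998·1503/0.1485 + 46]·(0.702·7.014²/2) = [202.2 + 46]·17.27 = 4286 Pa.
ΔP = 4286 Pa = 4.286 kPa.

ΔP ≈ 4.286 kPa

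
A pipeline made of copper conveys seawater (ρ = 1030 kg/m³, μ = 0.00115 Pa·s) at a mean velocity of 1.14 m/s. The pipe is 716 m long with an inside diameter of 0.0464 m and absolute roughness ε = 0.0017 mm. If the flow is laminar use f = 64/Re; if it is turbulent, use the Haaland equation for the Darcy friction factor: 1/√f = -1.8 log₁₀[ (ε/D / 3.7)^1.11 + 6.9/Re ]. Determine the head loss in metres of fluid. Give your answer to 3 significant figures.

Reynolds number Re = ρVD/μ = 1030 · 1.14 · 0.0464 / 0.00115 = 4.738e+04.
Re > 4000 → turbulent. Relative roughness ε/D = 1.7e-06/0.0464 = 3.66e-05. Haaland: 1/√f = -1.8 log₁₀[(3.66e-05/3.7)^1.11 + 6.9/4.738e+04] = -1.8 log₁₀[2.79e-06 + 0.000146] = 6.891, so f = 0.02106.
Darcy-Weisbach: ΔP = f(L/D)(ρV²/2) = 0.02106·(716/0.0464)·(1030·1.14²/2) = 0.02106·1.543e+04·669.3 = 2.175e+05 Pa.
Head loss h_f = ΔP/(ρg) = 2.175e+05/(1030·9.81) = 21.5 m.

h_f ≈ 21.5 m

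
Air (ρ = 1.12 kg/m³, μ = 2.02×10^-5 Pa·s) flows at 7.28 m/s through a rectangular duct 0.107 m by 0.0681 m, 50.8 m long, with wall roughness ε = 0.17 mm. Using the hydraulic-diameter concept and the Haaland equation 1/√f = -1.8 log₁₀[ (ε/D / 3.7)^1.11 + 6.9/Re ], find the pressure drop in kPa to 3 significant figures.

Hydraulic diameter D_h = 4A/P = 4·(0.107·0.0681)/(2·(0.107+0.0681)) = 0.02915/0.3502 = 0.08323 m.
Re = ρVD_h/μ = 1.12·7.28·0.08323/2.02e-05 = 3.359e+04.
ε/D_h = 0.00017/0.08323 = 0.00204; Haaland gives 1/√f = -1.8 log₁₀[0.000242+0.000205] = 6.029, so f = 0.02751.
ΔP = f(L/D_h)(ρV²/2) = 0.02751·50.8/0.08323·29.68 = 498.4 Pa.
ΔP = 0.498 kPa.

ΔP ≈ 0.498 kPa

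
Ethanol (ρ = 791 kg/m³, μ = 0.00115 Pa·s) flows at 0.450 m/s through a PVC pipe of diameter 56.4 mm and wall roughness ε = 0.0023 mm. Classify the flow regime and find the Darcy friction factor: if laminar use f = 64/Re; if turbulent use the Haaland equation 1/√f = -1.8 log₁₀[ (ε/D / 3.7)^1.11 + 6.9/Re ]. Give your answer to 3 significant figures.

f ≈ 0.0267

Re = ρVD/μ = 791·0.45·0.0564/0.00115 = 1.746e+04.
Re > 4000 → turbulent. ε/D = 2.3e-06/0.0564 = 4.08e-05; Haaland: 1/√f = -1.8 log₁₀[3.14e-06 + 0.000395] = 6.119, so f = 0.0267.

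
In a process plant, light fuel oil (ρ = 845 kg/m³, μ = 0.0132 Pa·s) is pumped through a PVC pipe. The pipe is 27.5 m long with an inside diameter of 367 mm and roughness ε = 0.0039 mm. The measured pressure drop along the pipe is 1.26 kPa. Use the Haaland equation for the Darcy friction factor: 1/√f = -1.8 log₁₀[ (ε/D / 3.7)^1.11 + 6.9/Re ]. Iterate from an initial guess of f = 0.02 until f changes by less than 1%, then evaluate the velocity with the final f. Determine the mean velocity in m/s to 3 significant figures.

V ≈ 1.31 m/s

Rearranging Darcy-Weisbach: V = √(2·ΔP·D/(f·L·ρ)). With ε/D = 3.9e-06/0.367 = 1.06e-05, iterate starting from f = 0.02:
  f = 0.02 → V = √(2·1260·0.367/(0.02·27.5·845)) = 1.411 m/s; Re = ρVD/μ = 3.314e+04; f → 0.02279
  f = 0.02279 → V = 1.321 m/s; Re = 3.105e+04; f → 0.02314
  f = 0.02314 → V = 1.311 m/s; Re = 3.081e+04; f → 0.02319
Converged (Δf/f < 1%). With the final f = 0.02319: V = √(2·1260·0.367/(0.02319·27.5·845)) = 1.31 m/s.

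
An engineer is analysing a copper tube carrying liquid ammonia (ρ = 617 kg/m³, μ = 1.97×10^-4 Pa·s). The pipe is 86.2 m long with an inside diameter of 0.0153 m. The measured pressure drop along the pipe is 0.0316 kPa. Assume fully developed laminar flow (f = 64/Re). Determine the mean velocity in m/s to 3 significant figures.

V ≈ 0.0136 m/s

For laminar flow, f = 64/Re with Re = ρVD/μ, so Darcy-Weisbach reduces to ΔP = 32μLV/D². Solving for V: V = ΔP·D²/(32μL) = 31.6·(0.0153)²/(32·0.000197·86.2) = 0.01361 m/s.
Check: Re = ρVD/μ = 617·0.01361·0.0153/0.000197 = 652.3 < 2300, so the laminar assumption holds.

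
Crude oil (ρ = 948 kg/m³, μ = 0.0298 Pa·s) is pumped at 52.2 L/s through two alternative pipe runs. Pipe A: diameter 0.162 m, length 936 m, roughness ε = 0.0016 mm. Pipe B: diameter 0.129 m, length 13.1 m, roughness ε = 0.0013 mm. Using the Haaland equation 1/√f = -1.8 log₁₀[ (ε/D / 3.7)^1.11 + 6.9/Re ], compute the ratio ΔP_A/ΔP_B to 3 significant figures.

ΔP_A/ΔP_B ≈ 24.3

Pipe A: V = Q/A = 0.0522/0.02061 = 2.533 m/s; Re = 1.305e+04; ε/D = 9.88e-06; Haaland → f = 0.02875; ΔP_A = f(L/D)(ρV²/2) = 5.051e+05 Pa.
Pipe B: V = Q/A = 0.0522/0.01307 = 3.994 m/s; Re = 1.639e+04; ε/D = 1.01e-05; Haaland → f = 0.0271; ΔP_B = f(L/D)(ρV²/2) = 2.08e+04 Pa.
ΔP_A/ΔP_B = 5.051e+05/2.08e+04 = 24.3.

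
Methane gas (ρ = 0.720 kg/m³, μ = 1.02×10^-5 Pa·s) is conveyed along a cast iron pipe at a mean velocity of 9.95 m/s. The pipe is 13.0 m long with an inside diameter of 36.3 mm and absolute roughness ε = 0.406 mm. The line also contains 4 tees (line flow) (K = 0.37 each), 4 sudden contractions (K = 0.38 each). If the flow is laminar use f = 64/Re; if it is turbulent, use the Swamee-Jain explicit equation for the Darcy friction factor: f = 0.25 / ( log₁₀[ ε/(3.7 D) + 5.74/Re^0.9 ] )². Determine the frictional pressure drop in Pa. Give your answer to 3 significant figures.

ΔP ≈ 644 Pa

Reynolds number Re = ρVD/μ = 0.72 · 9.95 · 0.0363 / 1.02e-05 = 2.55e+04.
Re > 4000 → turbulent. Relative roughness ε/D = 0.000406/0.0363 = 0.0112. Swamee-Jain: f = 0.25/(log₁₀[0.0112/3.7 + 5.74/2.55e+04^0.9])² = 0.25/(log₁₀[0.00302 + 0.000621])² = 0.25/(-2.438)² = 0.04205.
Total minor-loss coefficient ΣK = 4·0.37 + 4·0.38 = 3.
ΔP = [f·L/D + ΣK]·(ρV²/2) = [0.04205·13/0.0363 + 3]·(0.72·9.95²/2) = [15.06 + 3]·35.64 = 643.6 Pa.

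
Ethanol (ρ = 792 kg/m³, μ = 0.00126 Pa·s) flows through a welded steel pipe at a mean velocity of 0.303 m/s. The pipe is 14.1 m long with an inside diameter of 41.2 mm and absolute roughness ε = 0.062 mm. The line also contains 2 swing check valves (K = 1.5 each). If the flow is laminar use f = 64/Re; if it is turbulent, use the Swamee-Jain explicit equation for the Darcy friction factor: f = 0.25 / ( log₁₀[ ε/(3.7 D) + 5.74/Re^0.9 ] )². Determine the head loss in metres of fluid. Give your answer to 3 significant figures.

Reynolds number Re = ρVD/μ = 792 · 0.303 · 0.0412 / 0.00126 = 7847.
Re > 4000 → turbulent. Relative roughness ε/D = 6.2e-05/0.0412 = 0.0015. Swamee-Jain: f = 0.25/(log₁₀[0.0015/3.7 + 5.74/7847^0.9])² = 0.25/(log₁₀[0.000407 + 0.00179])² = 0.25/(-2.658)² = 0.0354.
Total minor-loss coefficient ΣK = 2·1.5 = 3.
ΔP = [f·L/D + ΣK]·(ρV²/2) = [0.0354·14.1/0.0412 + 3]·(792·0.303²/2) = [12.11 + 3]·36.36 = 549.5 Pa.
Head loss h_f = ΔP/(ρg) = 549.5/(792·9.81) = 0.0707 m.

h_f ≈ 0.0707 m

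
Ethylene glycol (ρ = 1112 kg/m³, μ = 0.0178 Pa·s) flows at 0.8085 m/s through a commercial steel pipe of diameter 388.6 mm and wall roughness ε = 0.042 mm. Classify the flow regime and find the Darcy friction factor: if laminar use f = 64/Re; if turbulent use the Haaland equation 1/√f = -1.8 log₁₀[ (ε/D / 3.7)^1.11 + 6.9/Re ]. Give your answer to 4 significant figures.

Re = ρVD/μ = 1112·0.8085·0.3886/0.0178 = 1.963e+04.
Re > 4000 → turbulent. ε/D = 4.2e-05/0.3886 = 0.000108; Haaland: 1/√f = -1.8 log₁₀[9.26e-06 + 0.000352] = 6.197, so f = 0.02604.

f ≈ 0.02604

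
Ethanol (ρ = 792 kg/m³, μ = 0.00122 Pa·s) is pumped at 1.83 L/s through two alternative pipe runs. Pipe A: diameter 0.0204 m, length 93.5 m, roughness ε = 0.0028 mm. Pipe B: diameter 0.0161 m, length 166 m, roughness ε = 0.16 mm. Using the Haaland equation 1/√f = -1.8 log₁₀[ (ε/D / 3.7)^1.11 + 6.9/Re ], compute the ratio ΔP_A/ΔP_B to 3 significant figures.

ΔP_A/ΔP_B ≈ 0.0874

Pipe A: V = Q/A = 0.00183/0.0003269 = 5.599 m/s; Re = 7.415e+04; ε/D = 0.000137; Haaland → f = 0.0195; ΔP_A = f(L/D)(ρV²/2) = 1.11e+06 Pa.
Pipe B: V = Q/A = 0.00183/0.0002036 = 8.989 m/s; Re = 9.395e+04; ε/D = 0.00994; Haaland → f = 0.0385; ΔP_B = f(L/D)(ρV²/2) = 1.27e+07 Pa.
ΔP_A/ΔP_B = 1.11e+06/1.27e+07 = 0.0874.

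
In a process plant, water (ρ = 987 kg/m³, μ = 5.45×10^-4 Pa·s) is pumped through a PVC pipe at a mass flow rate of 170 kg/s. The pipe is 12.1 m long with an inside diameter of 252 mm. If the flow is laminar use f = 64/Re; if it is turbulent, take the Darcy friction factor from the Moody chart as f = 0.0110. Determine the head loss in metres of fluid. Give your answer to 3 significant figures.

A = πD²/4 = π(0.252)²/4 = 0.04988 m²; mean velocity V = ṁ/(ρA) = 170/(987 · 0.04988) = 3.453 m/s.
Reynolds number Re = ρVD/μ = 987 · 3.453 · 0.252 / 0.000545 = 1.576e+06.
Re > 4000 → turbulent; use the Moody-chart value f = 0.0110.
Darcy-Weisbach: ΔP = f(L/D)(ρV²/2) = 0.011·(12.1/0.252)·(987·3.453²/2) = 0.011·48.02·5885 = 3108 Pa.
Head loss h_f = ΔP/(ρg) = 3108/(987·9.81) = 0.321 m.

h_f ≈ 0.321 m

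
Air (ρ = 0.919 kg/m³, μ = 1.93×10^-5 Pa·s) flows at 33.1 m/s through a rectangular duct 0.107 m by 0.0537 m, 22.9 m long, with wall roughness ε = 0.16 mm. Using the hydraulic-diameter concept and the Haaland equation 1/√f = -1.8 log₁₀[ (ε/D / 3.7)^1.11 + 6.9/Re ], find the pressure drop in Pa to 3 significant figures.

Hydraulic diameter D_h = 4A/P = 4·(0.107·0.0537)/(2·(0.107+0.0537)) = 0.02298/0.3214 = 0.07151 m.
Re = ρVD_h/μ = 0.919·33.1·0.07151/1.93e-05 = 1.127e+05.
ε/D_h = 0.00016/0.07151 = 0.00224; Haaland gives 1/√f = -1.8 log₁₀[0.000268+6.12e-05] = 6.269, so f = 0.02544.
ΔP = f(L/D_h)(ρV²/2) = 0.02544·22.9/0.07151·503.4 = 4102 Pa.

ΔP ≈ 4100 Pa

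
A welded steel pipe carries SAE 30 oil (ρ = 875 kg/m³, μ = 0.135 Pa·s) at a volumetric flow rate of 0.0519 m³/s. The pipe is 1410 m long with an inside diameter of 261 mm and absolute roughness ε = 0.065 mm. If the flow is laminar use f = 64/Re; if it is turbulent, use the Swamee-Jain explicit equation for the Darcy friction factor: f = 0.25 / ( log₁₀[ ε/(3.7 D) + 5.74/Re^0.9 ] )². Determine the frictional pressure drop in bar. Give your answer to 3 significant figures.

Cross-sectional area A = πD²/4 = π(0.261)²/4 = 0.0535 m²; mean velocity V = Q/A = 0.0519/0.0535 = 0.9701 m/s.
Reynolds number Re = ρVD/μ = 875 · 0.9701 · 0.261 / 0.135 = 1641.
Re < 2300 → laminar flow, so f = 64/Re = 64/1641 = 0.039 (the turbulent correlation is not needed).
Darcy-Weisbach: ΔP = f(L/D)(ρV²/2) = 0.039·(1410/0.261)·(875·0.9701²/2) = 0.039·5402·411.7 = 8.674e+04 Pa.
ΔP = 8.674e+04 Pa = 0.867 bar.

ΔP ≈ 0.867 bar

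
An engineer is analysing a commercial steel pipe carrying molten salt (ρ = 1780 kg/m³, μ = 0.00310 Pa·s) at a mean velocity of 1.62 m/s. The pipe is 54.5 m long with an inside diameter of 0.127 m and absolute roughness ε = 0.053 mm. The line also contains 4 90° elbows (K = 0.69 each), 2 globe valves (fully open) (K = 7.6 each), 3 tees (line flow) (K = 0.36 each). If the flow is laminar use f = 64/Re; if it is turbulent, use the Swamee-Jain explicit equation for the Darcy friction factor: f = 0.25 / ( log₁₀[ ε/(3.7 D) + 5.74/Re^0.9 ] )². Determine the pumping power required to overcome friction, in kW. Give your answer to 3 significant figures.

P ≈ 1.32 kW

Reynolds number Re = ρVD/μ = 1780 · 1.62 · 0.127 / 0.0031 = 1.181e+05.
Re > 4000 → turbulent. Relative roughness ε/D = 5.3e-05/0.127 = 0.000417. Swamee-Jain: f = 0.25/(log₁₀[0.000417/3.7 + 5.74/1.181e+05^0.9])² = 0.25/(log₁₀[0.000113 + 0.000156])² = 0.25/(-3.57)² = 0.01961.
Total minor-loss coefficient ΣK = 4·0.69 + 2·7.6 + 3·0.36 = 19.
ΔP = [f·L/D + ΣK]·(ρV²/2) = [0.01961·54.5/0.127 + 19]·(1780·1.62²/2) = [8.417 + 19]·2336 = 6.413e+04 Pa.
Q = V·A = 1.62·0.01267 = 0.02052 m³/s.
Pumping power P = QΔP = 0.02052·6.413e+04 = 1316 W = 1.32 kW.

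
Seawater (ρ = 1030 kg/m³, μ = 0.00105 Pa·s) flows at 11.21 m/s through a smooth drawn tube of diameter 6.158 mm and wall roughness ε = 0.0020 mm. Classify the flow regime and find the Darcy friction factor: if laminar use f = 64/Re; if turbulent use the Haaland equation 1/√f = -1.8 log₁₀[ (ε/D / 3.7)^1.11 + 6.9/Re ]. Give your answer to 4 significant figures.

Re = ρVD/μ = 1030·11.21·0.006158/0.00105 = 6.772e+04.
Re > 4000 → turbulent. ε/D = 2e-06/0.006158 = 0.000325; Haaland: 1/√f = -1.8 log₁₀[3.14e-05 + 0.000102] = 6.975, so f = 0.02055.

f ≈ 0.02055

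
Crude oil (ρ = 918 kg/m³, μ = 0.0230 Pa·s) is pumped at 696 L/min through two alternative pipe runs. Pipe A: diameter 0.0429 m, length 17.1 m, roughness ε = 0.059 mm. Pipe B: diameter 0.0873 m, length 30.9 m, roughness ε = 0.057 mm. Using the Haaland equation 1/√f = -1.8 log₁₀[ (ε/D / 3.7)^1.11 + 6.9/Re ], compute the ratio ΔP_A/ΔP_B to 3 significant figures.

Pipe A: V = Q/A = 0.0116/0.001445 = 8.025 m/s; Re = 1.374e+04; ε/D = 0.00138; Haaland → f = 0.03049; ΔP_A = f(L/D)(ρV²/2) = 3.592e+05 Pa.
Pipe B: V = Q/A = 0.0116/0.005986 = 1.938 m/s; Re = 6753; ε/D = 0.000653; Haaland → f = 0.03517; ΔP_B = f(L/D)(ρV²/2) = 2.146e+04 Pa.
ΔP_A/ΔP_B = 3.592e+05/2.146e+04 = 16.7.

ΔP_A/ΔP_B ≈ 16.7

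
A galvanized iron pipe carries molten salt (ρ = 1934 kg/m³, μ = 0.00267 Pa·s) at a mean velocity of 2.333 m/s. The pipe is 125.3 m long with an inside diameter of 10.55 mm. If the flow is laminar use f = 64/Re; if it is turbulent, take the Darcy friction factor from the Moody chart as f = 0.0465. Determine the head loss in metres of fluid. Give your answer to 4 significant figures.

Reynolds number Re = ρVD/μ = 1934 · 2.333 · 0.01055 / 0.00267 = 1.783e+04.
Re > 4000 → turbulent; use the Moody-chart value f = 0.0465.
Darcy-Weisbach: ΔP = f(L/D)(ρV²/2) = 0.0465·(125.3/0.01055)·(1934·2.333²/2) = 0.0465·1.188e+04·5263 = 2.907e+06 Pa.
Head loss h_f = ΔP/(ρg) = 2.907e+06/(1934·9.81) = 153.2 m.

h_f ≈ 153.2 m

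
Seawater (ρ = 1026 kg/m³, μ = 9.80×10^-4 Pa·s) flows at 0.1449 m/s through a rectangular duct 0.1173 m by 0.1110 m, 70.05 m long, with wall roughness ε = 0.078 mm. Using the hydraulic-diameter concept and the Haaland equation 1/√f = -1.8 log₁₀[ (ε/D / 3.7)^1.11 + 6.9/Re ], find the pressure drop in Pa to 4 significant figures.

ΔP ≈ 184.4 Pa

Hydraulic diameter D_h = 4A/P = 4·(0.1173·0.111)/(2·(0.1173+0.111)) = 0.05208/0.4566 = 0.1141 m.
Re = ρVD_h/μ = 1026·0.1449·0.1141/0.00098 = 1.73e+04.
ε/D_h = 7.8e-05/0.1141 = 0.000684; Haaland gives 1/√f = -1.8 log₁₀[7.18e-05+0.000399] = 5.989, so f = 0.02788.
ΔP = f(L/D_h)(ρV²/2) = 0.02788·70.05/0.1141·10.77 = 184.4 Pa.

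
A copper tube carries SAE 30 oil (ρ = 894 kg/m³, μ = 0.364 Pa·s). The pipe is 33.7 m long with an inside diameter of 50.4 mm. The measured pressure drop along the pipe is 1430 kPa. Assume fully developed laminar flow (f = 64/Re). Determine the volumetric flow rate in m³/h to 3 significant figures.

Q ≈ 66.5 m³/h

For laminar flow, f = 64/Re with Re = ρVD/μ, so Darcy-Weisbach reduces to ΔP = 32μLV/D². Solving for V: V = ΔP·D²/(32μL) = 1.43e+06·(0.0504)²/(32·0.364·33.7) = 9.254 m/s.
Check: Re = ρVD/μ = 894·9.254·0.0504/0.364 = 1145 < 2300, so the laminar assumption holds.
Q = V·A = 9.254·(π/4·0.0504²) = 0.01846 m³/s = 66.5 m³/h.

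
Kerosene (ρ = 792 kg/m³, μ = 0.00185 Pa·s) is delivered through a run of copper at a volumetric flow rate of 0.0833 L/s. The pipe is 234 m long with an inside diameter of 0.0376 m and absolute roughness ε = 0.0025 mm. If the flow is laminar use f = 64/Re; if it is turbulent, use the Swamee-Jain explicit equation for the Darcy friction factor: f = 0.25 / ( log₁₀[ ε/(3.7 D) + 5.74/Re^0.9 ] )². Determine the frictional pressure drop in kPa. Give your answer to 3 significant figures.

ΔP ≈ 0.735 kPa

Q = 0.0833 L/s = 0.0833/1000 = 8.33e-05 m³/s.
Cross-sectional area A = πD²/4 = π(0.0376)²/4 = 0.00111 m²; mean velocity V = Q/A = 8.33e-05/0.00111 = 0.07502 m/s.
Reynolds number Re = ρVD/μ = 792 · 0.07502 · 0.0376 / 0.00185 = 1208.
Re < 2300 → laminar flow, so f = 64/Re = 64/1208 = 0.053 (the turbulent correlation is not needed).
Darcy-Weisbach: ΔP = f(L/D)(ρV²/2) = 0.053·(234/0.0376)·(792·0.07502²/2) = 0.053·6223·2.229 = 735.1 Pa.
ΔP = 735.1 Pa = 0.735 kPa.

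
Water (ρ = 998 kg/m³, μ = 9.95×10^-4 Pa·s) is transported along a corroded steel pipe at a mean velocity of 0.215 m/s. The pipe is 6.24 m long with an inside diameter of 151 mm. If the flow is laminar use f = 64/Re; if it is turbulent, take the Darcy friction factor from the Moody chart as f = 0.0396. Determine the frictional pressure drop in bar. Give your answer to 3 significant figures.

Reynolds number Re = ρVD/μ = 998 · 0.215 · 0.151 / 0.000995 = 3.256e+04.
Re > 4000 → turbulent; use the Moody-chart value f = 0.0396.
Darcy-Weisbach: ΔP = f(L/D)(ρV²/2) = 0.0396·(6.24/0.151)·(998·0.215²/2) = 0.0396·41.32·23.07 = 37.75 Pa.
ΔP = 37.75 Pa = 3.77×10^-4 bar.

ΔP ≈ 3.77×10^-4 bar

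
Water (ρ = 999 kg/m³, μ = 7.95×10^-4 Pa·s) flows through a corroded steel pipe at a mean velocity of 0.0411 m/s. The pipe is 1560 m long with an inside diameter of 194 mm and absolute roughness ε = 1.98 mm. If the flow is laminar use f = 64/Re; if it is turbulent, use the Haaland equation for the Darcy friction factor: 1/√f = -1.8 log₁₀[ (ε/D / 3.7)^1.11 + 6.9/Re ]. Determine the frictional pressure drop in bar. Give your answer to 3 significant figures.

ΔP ≈ 0.00293 bar

Reynolds number Re = ρVD/μ = 999 · 0.0411 · 0.194 / 0.000795 = 1.002e+04.
Re > 4000 → turbulent. Relative roughness ε/D = 0.00198/0.194 = 0.0102. Haaland: 1/√f = -1.8 log₁₀[(0.0102/3.7)^1.11 + 6.9/1.002e+04] = -1.8 log₁₀[0.00144 + 0.000689] = 4.808, so f = 0.04325.
Darcy-Weisbach: ΔP = f(L/D)(ρV²/2) = 0.04325·(1560/0.194)·(999·0.0411²/2) = 0.04325·8041·0.8438 = 293.4 Pa.
ΔP = 293.4 Pa = 0.00293 bar.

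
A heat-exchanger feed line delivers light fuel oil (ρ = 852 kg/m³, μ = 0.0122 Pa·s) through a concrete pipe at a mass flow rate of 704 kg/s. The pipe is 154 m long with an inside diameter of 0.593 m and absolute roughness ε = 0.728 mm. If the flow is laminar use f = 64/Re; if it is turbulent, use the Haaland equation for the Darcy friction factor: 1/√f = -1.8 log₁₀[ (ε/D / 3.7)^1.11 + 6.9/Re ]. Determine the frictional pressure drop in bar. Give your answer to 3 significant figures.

ΔP ≈ 0.222 bar

A = πD²/4 = π(0.593)²/4 = 0.2762 m²; mean velocity V = ṁ/(ρA) = 704/(852 · 0.2762) = 2.992 m/s.
Reynolds number Re = ρVD/μ = 852 · 2.992 · 0.593 / 0.0122 = 1.239e+05.
Re > 4000 → turbulent. Relative roughness ε/D = 0.000728/0.593 = 0.00123. Haaland: 1/√f = -1.8 log₁₀[(0.00123/3.7)^1.11 + 6.9/1.239e+05] = -1.8 log₁₀[0.000137 + 5.57e-05] = 6.685, so f = 0.02237.
Darcy-Weisbach: ΔP = f(L/D)(ρV²/2) = 0.02237·(154/0.593)·(852·2.992²/2) = 0.02237·259.7·3813 = 2.216e+04 Pa.
ΔP = 2.216e+04 Pa = 0.222 bar.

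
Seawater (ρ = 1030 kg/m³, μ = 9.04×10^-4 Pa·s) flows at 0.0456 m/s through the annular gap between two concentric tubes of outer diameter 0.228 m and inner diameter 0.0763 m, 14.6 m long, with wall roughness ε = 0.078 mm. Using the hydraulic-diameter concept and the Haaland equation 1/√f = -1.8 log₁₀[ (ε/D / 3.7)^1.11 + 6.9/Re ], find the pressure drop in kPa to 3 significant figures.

Hydraulic diameter D_h = 4A/P = D_o - D_i = 0.228 - 0.0763 = 0.1517 m.
Re = ρVD_h/μ = 1030·0.0456·0.1517/0.000904 = 7882.
ε/D_h = 7.8e-05/0.1517 = 0.000514; Haaland gives 1/√f = -1.8 log₁₀[5.23e-05+0.000875] = 5.459, so f = 0.03356.
ΔP = f(L/D_h)(ρV²/2) = 0.03356·14.6/0.1517·1.071 = 3.459 Pa.
ΔP = 0.00346 kPa.

ΔP ≈ 0.00346 kPa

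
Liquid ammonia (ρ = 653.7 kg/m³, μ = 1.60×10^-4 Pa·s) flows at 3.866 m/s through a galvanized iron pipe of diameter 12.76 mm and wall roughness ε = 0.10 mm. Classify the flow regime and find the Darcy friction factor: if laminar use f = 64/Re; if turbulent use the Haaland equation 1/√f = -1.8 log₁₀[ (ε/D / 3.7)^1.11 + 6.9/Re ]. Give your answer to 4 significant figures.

f ≈ 0.03536

Re = ρVD/μ = 653.7·3.866·0.01276/0.00016 = 2.015e+05.
Re > 4000 → turbulent. ε/D = 0.0001/0.01276 = 0.00784; Haaland: 1/√f = -1.8 log₁₀[0.00108 + 3.42e-05] = 5.318, so f = 0.03536.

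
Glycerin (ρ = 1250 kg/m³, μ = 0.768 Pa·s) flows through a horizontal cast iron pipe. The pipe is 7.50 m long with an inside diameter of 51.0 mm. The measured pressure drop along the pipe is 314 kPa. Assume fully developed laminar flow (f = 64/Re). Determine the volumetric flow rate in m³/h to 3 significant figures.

Q ≈ 32.6 m³/h

For laminar flow, f = 64/Re with Re = ρVD/μ, so Darcy-Weisbach reduces to ΔP = 32μLV/D². Solving for V: V = ΔP·D²/(32μL) = 3.14e+05·(0.051)²/(32·0.768·7.5) = 4.431 m/s.
Check: Re = ρVD/μ = 1250·4.431·0.051/0.768 = 367.8 < 2300, so the laminar assumption holds.
Q = V·A = 4.431·(π/4·0.051²) = 0.009052 m³/s = 32.6 m³/h.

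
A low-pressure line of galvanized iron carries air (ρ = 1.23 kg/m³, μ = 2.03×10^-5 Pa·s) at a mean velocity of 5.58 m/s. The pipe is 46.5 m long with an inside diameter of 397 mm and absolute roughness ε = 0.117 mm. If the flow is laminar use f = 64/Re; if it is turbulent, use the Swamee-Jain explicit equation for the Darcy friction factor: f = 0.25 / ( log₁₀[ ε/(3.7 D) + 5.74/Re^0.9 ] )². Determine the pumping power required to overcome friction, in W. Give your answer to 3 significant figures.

Reynolds number Re = ρVD/μ = 1.23 · 5.58 · 0.397 / 2.03e-05 = 1.342e+05.
Re > 4000 → turbulent. Relative roughness ε/D = 0.000117/0.397 = 0.000295. Swamee-Jain: f = 0.25/(log₁₀[0.000295/3.7 + 5.74/1.342e+05^0.9])² = 0.25/(log₁₀[7.97e-05 + 0.000139])² = 0.25/(-3.66)² = 0.01867.
Darcy-Weisbach: ΔP = f(L/D)(ρV²/2) = 0.01867·(46.5/0.397)·(1.23·5.58²/2) = 0.01867·117.1·19.15 = 41.87 Pa.
Q = V·A = 5.58·0.1238 = 0.6907 m³/s.
Pumping power P = QΔP = 0.6907·41.87 = 28.92 W = 28.9 W.

P ≈ 28.9 W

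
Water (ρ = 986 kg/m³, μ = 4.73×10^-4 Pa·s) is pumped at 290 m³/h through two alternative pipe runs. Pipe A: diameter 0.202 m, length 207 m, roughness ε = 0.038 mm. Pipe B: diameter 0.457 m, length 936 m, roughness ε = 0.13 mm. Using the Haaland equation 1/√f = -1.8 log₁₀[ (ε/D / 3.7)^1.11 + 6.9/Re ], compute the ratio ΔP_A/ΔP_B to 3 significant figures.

ΔP_A/ΔP_B ≈ 11.7

Pipe A: V = Q/A = 0.08056/0.03205 = 2.514 m/s; Re = 1.058e+06; ε/D = 0.000188; Haaland → f = 0.01442; ΔP_A = f(L/D)(ρV²/2) = 4.604e+04 Pa.
Pipe B: V = Q/A = 0.08056/0.164 = 0.4911 m/s; Re = 4.678e+05; ε/D = 0.000284; Haaland → f = 0.0161; ΔP_B = f(L/D)(ρV²/2) = 3921 Pa.
ΔP_A/ΔP_B = 4.604e+04/3921 = 11.7.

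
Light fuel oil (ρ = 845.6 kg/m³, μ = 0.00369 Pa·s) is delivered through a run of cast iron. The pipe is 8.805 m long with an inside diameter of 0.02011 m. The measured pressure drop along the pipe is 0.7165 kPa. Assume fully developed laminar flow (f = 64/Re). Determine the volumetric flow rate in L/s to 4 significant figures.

Q ≈ 0.08852 L/s

For laminar flow, f = 64/Re with Re = ρVD/μ, so Darcy-Weisbach reduces to ΔP = 32μLV/D². Solving for V: V = ΔP·D²/(32μL) = 716.5·(0.02011)²/(32·0.00369·8.805) = 0.2787 m/s.
Check: Re = ρVD/μ = 845.6·0.2787·0.02011/0.00369 = 1284 < 2300, so the laminar assumption holds.
Q = V·A = 0.2787·(π/4·0.02011²) = 8.852e-05 m³/s = 0.08852 L/s.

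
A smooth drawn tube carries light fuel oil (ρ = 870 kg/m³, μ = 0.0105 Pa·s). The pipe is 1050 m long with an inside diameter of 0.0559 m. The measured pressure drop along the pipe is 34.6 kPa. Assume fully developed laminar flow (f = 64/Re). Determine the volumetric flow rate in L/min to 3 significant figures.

For laminar flow, f = 64/Re with Re = ρVD/μ, so Darcy-Weisbach reduces to ΔP = 32μLV/D². Solving for V: V = ΔP·D²/(32μL) = 3.46e+04·(0.0559)²/(32·0.0105·1050) = 0.3065 m/s.
Check: Re = ρVD/μ = 870·0.3065·0.0559/0.0105 = 1419 < 2300, so the laminar assumption holds.
Q = V·A = 0.3065·(π/4·0.0559²) = 0.0007521 m³/s = 45.1 L/min.

Q ≈ 45.1 L/min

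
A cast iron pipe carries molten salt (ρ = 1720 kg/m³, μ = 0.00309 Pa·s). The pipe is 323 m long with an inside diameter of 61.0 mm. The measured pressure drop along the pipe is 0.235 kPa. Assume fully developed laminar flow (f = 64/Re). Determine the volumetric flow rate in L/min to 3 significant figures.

Q ≈ 4.80 L/min

For laminar flow, f = 64/Re with Re = ρVD/μ, so Darcy-Weisbach reduces to ΔP = 32μLV/D². Solving for V: V = ΔP·D²/(32μL) = 235·(0.061)²/(32·0.00309·323) = 0.02738 m/s.
Check: Re = ρVD/μ = 1720·0.02738·0.061/0.00309 = 929.6 < 2300, so the laminar assumption holds.
Q = V·A = 0.02738·(π/4·0.061²) = 8.001e-05 m³/s = 4.80 L/min.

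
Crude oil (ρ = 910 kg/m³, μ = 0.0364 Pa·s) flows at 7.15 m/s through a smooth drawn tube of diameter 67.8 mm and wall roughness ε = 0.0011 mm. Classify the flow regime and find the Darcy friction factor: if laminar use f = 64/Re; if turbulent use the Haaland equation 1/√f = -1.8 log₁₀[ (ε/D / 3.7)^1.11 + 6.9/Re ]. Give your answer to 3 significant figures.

f ≈ 0.0293

Re = ρVD/μ = 910·7.15·0.0678/0.0364 = 1.212e+04.
Re > 4000 → turbulent. ε/D = 1.1e-06/0.0678 = 1.62e-05; Haaland: 1/√f = -1.8 log₁₀[1.13e-06 + 0.000569] = 5.839, so f = 0.02933.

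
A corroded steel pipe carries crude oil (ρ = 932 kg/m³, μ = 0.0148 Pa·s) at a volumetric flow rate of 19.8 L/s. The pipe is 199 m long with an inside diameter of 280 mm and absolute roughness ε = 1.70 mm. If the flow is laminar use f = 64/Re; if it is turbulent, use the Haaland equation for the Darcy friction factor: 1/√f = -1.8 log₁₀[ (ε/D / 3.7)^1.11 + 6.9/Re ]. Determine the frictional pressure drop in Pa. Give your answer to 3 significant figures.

ΔP ≈ 1460 Pa

Q = 19.8 L/s = 19.8/1000 = 0.0198 m³/s.
Cross-sectional area A = πD²/4 = π(0.28)²/4 = 0.06158 m²; mean velocity V = Q/A = 0.0198/0.06158 = 0.3216 m/s.
Reynolds number Re = ρVD/μ = 932 · 0.3216 · 0.28 / 0.0148 = 5670.
Re > 4000 → turbulent. Relative roughness ε/D = 0.0017/0.28 = 0.00607. Haaland: 1/√f = -1.8 log₁₀[(0.00607/3.7)^1.11 + 6.9/5670] = -1.8 log₁₀[0.00081 + 0.00122] = 4.847, so f = 0.04256.
Darcy-Weisbach: ΔP = f(L/D)(ρV²/2) = 0.04256·(199/0.28)·(932·0.3216²/2) = 0.04256·710.7·48.18 = 1457 Pa.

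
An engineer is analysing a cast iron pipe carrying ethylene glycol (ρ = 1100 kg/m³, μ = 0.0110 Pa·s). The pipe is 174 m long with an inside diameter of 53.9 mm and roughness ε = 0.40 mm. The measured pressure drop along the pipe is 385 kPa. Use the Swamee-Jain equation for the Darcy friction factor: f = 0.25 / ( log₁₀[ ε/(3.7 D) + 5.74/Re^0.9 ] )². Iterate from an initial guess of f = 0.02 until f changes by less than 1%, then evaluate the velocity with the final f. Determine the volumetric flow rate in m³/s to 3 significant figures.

Q ≈ 0.00531 m³/s

Rearranging Darcy-Weisbach: V = √(2·ΔP·D/(f·L·ρ)). With ε/D = 0.0004/0.0539 = 0.00742, iterate starting from f = 0.02:
  f = 0.02 → V = √(2·3.85e+05·0.0539/(0.02·174·1100)) = 3.293 m/s; Re = ρVD/μ = 1.775e+04; f → 0.03867
  f = 0.03867 → V = 2.368 m/s; Re = 1.276e+04; f → 0.04
  f = 0.04 → V = 2.328 m/s; Re = 1.255e+04; f → 0.04008
Converged (Δf/f < 1%). With the final f = 0.04008: V = √(2·3.85e+05·0.0539/(0.04008·174·1100)) = 2.326 m/s.
Q = V·A = 2.326·(π/4·0.0539²) = 0.005307 m³/s = 0.00531 m³/s.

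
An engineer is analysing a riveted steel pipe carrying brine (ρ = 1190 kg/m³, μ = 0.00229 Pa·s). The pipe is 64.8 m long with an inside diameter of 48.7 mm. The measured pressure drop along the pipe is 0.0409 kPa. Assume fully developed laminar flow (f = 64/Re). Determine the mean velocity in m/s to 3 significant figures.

For laminar flow, f = 64/Re with Re = ρVD/μ, so Darcy-Weisbach reduces to ΔP = 32μLV/D². Solving for V: V = ΔP·D²/(32μL) = 40.9·(0.0487)²/(32·0.00229·64.8) = 0.02043 m/s.
Check: Re = ρVD/μ = 1190·0.02043·0.0487/0.00229 = 517 < 2300, so the laminar assumption holds.

V ≈ 0.0204 m/s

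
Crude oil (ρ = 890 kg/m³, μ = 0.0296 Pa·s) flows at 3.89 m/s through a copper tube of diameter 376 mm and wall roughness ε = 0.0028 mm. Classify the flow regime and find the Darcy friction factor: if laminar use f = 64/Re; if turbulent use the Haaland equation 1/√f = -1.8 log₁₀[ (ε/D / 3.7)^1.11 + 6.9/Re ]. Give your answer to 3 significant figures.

Re = ρVD/μ = 890·3.89·0.376/0.0296 = 4.398e+04.
Re > 4000 → turbulent. ε/D = 2.8e-06/0.376 = 7.45e-06; Haaland: 1/√f = -1.8 log₁₀[4.76e-07 + 0.000157] = 6.846, so f = 0.02134.

f ≈ 0.0213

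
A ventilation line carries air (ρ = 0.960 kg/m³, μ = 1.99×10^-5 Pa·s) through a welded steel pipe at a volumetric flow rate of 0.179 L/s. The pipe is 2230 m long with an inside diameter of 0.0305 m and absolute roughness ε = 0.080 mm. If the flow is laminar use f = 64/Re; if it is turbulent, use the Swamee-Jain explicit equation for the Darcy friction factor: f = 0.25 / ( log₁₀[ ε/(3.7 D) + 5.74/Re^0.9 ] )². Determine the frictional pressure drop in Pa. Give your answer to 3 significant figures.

Q = 0.179 L/s = 0.179/1000 = 0.000179 m³/s.
Cross-sectional area A = πD²/4 = π(0.0305)²/4 = 0.0007306 m²; mean velocity V = Q/A = 0.000179/0.0007306 = 0.245 m/s.
Reynolds number Re = ρVD/μ = 0.96 · 0.245 · 0.0305 / 1.99e-05 = 360.5.
Re < 2300 → laminar flow, so f = 64/Re = 64/360.5 = 0.1775 (the turbulent correlation is not needed).
Darcy-Weisbach: ΔP = f(L/D)(ρV²/2) = 0.1775·(2230/0.0305)·(0.96·0.245²/2) = 0.1775·7.311e+04·0.02881 = 374 Pa.

ΔP ≈ 374 Pa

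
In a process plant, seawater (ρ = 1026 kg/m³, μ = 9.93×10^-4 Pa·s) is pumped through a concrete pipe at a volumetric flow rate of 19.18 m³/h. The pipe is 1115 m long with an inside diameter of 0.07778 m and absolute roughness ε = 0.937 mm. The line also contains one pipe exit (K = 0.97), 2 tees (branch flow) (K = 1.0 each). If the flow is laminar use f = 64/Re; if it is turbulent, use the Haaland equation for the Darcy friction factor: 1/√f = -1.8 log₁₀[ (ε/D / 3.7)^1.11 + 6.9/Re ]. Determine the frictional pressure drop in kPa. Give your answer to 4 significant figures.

Q = 19.18 m³/h = 19.18/3600 = 0.005328 m³/s.
Cross-sectional area A = πD²/4 = π(0.07778)²/4 = 0.004751 m²; mean velocity V = Q/A = 0.005328/0.004751 = 1.121 m/s.
Reynolds number Re = ρVD/μ = 1026 · 1.121 · 0.07778 / 0.000993 = 9.011e+04.
Re > 4000 → turbulent. Relative roughness ε/D = 0.000937/0.07778 = 0.012. Haaland: 1/√f = -1.8 log₁₀[(0.012/3.7)^1.11 + 6.9/9.011e+04] = -1.8 log₁₀[0.00173 + 7.66e-05] = 4.936, so f = 0.04105.
Total minor-loss coefficient ΣK = 1·0.97 + 2·1 = 2.97.
ΔP = [f·L/D + ΣK]·(ρV²/2) = [0.04105·1115/0.07778 + 2.97]·(1026·1.121²/2) = [588.4 + 2.97]·645 = 3.814e+05 Pa.
ΔP = 3.814e+05 Pa = 381.4 kPa.

ΔP ≈ 381.4 kPa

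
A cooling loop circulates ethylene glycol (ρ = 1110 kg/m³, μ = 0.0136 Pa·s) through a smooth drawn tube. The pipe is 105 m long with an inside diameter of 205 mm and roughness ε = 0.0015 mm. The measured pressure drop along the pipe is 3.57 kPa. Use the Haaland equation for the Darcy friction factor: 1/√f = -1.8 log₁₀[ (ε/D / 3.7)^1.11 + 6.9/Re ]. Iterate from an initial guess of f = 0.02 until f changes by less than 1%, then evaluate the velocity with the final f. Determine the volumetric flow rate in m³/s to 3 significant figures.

Q ≈ 0.0213 m³/s

Rearranging Darcy-Weisbach: V = √(2·ΔP·D/(f·L·ρ)). With ε/D = 1.5e-06/0.205 = 7.32e-06, iterate starting from f = 0.02:
  f = 0.02 → V = √(2·3570·0.205/(0.02·105·1110)) = 0.7924 m/s; Re = ρVD/μ = 1.326e+04; f → 0.02863
  f = 0.02863 → V = 0.6623 m/s; Re = 1.108e+04; f → 0.03004
  f = 0.03004 → V = 0.6466 m/s; Re = 1.082e+04; f → 0.03024
Converged (Δf/f < 1%). With the final f = 0.03024: V = √(2·3570·0.205/(0.03024·105·1110)) = 0.6445 m/s.
Q = V·A = 0.6445·(π/4·0.205²) = 0.02127 m³/s = 0.0213 m³/s.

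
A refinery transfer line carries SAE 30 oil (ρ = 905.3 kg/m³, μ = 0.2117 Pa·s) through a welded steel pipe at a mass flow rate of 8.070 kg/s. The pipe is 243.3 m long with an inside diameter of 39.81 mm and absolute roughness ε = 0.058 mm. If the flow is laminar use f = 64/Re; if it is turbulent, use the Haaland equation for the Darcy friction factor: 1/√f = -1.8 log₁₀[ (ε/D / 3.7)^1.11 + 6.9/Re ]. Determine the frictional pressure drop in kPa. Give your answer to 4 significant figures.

A = πD²/4 = π(0.03981)²/4 = 0.001245 m²; mean velocity V = ṁ/(ρA) = 8.07/(905.3 · 0.001245) = 7.162 m/s.
Reynolds number Re = ρVD/μ = 905.3 · 7.162 · 0.03981 / 0.212 = 1219.
Re < 2300 → laminar flow, so f = 64/Re = 64/1219 = 0.05249 (the turbulent correlation is not needed).
Darcy-Weisbach: ΔP = f(L/D)(ρV²/2) = 0.05249·(243.3/0.03981)·(905.3·7.162²/2) = 0.05249·6112·2.322e+04 = 7.448e+06 Pa.
ΔP = 7.448e+06 Pa = 7448 kPa.

ΔP ≈ 7448 kPa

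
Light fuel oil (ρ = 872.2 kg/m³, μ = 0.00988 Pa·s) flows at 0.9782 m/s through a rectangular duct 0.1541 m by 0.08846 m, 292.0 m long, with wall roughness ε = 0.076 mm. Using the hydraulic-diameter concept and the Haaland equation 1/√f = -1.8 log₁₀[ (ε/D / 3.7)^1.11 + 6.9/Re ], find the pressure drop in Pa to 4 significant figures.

ΔP ≈ 34660 Pa

Hydraulic diameter D_h = 4A/P = 4·(0.1541·0.08846)/(2·(0.1541+0.08846)) = 0.05453/0.4851 = 0.1124 m.
Re = ρVD_h/μ = 872.2·0.9782·0.1124/0.00988 = 9706.
ε/D_h = 7.6e-05/0.1124 = 0.000676; Haaland gives 1/√f = -1.8 log₁₀[7.09e-05+0.000711] = 5.592, so f = 0.03197.
ΔP = f(L/D_h)(ρV²/2) = 0.03197·292/0.1124·417.3 = 3.466e+04 Pa.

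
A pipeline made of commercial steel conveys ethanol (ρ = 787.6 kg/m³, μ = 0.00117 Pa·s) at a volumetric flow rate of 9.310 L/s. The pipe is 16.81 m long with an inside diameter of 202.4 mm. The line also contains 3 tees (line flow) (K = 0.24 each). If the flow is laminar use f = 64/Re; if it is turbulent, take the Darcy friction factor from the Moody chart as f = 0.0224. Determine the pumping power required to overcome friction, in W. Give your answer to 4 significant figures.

P ≈ 0.7921 W

Q = 9.310 L/s = 9.310/1000 = 0.00931 m³/s.
Cross-sectional area A = πD²/4 = π(0.2024)²/4 = 0.03217 m²; mean velocity V = Q/A = 0.00931/0.03217 = 0.2894 m/s.
Reynolds number Re = ρVD/μ = 787.6 · 0.2894 · 0.2024 / 0.00117 = 3.942e+04.
Re > 4000 → turbulent; use the Moody-chart value f = 0.0224.
Total minor-loss coefficient ΣK = 3·0.24 = 0.72.
ΔP = [f·L/D + ΣK]·(ρV²/2) = [0.0224·16.81/0.2024 + 0.72]·(787.6·0.2894²/2) = [1.86 + 0.72]·32.97 = 85.08 Pa.
Pumping power P = QΔP = 0.00931·85.08 = 0.79212 W = 0.7921 W.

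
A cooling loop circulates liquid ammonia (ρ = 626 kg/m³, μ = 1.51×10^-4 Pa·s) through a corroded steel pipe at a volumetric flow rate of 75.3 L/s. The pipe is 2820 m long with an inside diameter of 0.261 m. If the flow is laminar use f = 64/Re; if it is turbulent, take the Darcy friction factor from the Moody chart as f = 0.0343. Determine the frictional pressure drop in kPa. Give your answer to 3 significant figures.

Q = 75.3 L/s = 75.3/1000 = 0.0753 m³/s.
Cross-sectional area A = πD²/4 = π(0.261)²/4 = 0.0535 m²; mean velocity V = Q/A = 0.0753/0.0535 = 1.407 m/s.
Reynolds number Re = ρVD/μ = 626 · 1.407 · 0.261 / 0.000151 = 1.523e+06.
Re > 4000 → turbulent; use the Moody-chart value f = 0.0343.
Darcy-Weisbach: ΔP = f(L/D)(ρV²/2) = 0.0343·(2820/0.261)·(626·1.407²/2) = 0.0343·1.08e+04·620 = 2.298e+05 Pa.
ΔP = 2.298e+05 Pa = 230 kPa.

ΔP ≈ 230 kPa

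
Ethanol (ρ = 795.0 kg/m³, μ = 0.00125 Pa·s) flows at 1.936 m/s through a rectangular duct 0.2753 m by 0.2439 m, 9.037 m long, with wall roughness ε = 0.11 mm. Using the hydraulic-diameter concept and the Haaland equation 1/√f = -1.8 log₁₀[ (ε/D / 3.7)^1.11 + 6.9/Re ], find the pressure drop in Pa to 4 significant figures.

Hydraulic diameter D_h = 4A/P = 4·(0.2753·0.2439)/(2·(0.2753+0.2439)) = 0.2686/1.038 = 0.2587 m.
Re = ρVD_h/μ = 795·1.936·0.2587/0.00125 = 3.185e+05.
ε/D_h = 0.00011/0.2587 = 0.000425; Haaland gives 1/√f = -1.8 log₁₀[4.24e-05+2.17e-05] = 7.548, so f = 0.01755.
ΔP = f(L/D_h)(ρV²/2) = 0.01755·9.037/0.2587·1490 = 913.6 Pa.

ΔP ≈ 913.6 Pa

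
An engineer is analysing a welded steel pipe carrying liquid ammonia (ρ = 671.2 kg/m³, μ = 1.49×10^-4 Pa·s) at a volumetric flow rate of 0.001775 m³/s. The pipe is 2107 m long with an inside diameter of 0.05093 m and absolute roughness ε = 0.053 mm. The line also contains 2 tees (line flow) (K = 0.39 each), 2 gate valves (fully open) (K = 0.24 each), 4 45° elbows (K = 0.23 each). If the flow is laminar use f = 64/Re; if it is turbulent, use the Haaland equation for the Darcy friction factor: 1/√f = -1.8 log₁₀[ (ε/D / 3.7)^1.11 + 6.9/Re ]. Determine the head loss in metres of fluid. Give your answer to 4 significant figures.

h_f ≈ 33.82 m

Cross-sectional area A = πD²/4 = π(0.05093)²/4 = 0.002037 m²; mean velocity V = Q/A = 0.001775/0.002037 = 0.8713 m/s.
Reynolds number Re = ρVD/μ = 671.2 · 0.8713 · 0.05093 / 0.000149 = 1.999e+05.
Re > 4000 → turbulent. Relative roughness ε/D = 5.3e-05/0.05093 = 0.00104. Haaland: 1/√f = -1.8 log₁₀[(0.00104/3.7)^1.11 + 6.9/1.999e+05] = -1.8 log₁₀[0.000114 + 3.45e-05] = 6.889, so f = 0.02107.
Total minor-loss coefficient ΣK = 2·0.39 + 2·0.24 + 4·0.23 = 2.18.
ΔP = [f·L/D + ΣK]·(ρV²/2) = [0.02107·2107/0.05093 + 2.18]·(671.2·0.8713²/2) = [871.8 + 2.18]·254.8 = 2.227e+05 Pa.
Head loss h_f = ΔP/(ρg) = 2.227e+05/(671.2·9.81) = 33.82 m.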